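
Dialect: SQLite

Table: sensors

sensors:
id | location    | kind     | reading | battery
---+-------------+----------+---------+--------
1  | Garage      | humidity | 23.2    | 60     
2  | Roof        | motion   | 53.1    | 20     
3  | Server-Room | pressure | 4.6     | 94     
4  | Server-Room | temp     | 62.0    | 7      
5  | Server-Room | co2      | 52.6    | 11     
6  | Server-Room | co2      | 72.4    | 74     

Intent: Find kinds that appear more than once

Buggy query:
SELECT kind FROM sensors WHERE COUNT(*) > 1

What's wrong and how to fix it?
Bug: WHERE can't reference COUNT(*); aggregates are computed after WHERE

Fix: GROUP BY kind, then filter groups with HAVING COUNT(*) > 1

Corrected query:
SELECT kind FROM sensors GROUP BY kind HAVING COUNT(*) > 1

Result:
kind
----
co2 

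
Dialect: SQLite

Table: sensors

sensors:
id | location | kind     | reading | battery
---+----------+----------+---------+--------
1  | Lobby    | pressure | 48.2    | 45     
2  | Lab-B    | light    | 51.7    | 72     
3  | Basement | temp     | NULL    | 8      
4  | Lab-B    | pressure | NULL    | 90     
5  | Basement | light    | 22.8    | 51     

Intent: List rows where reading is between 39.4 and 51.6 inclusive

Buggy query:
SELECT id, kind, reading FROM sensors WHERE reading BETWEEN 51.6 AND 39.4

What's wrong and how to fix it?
Bug: The bounds are reversed; BETWEEN a AND b requires a <= b to match anything

Fix: Swap the bounds so the smaller value comes first

Corrected query:
SELECT id, kind, reading FROM sensors WHERE reading BETWEEN 39.4 AND 51.6

Result:
id | kind     | reading
---+----------+--------
1  | pressure | 48.2   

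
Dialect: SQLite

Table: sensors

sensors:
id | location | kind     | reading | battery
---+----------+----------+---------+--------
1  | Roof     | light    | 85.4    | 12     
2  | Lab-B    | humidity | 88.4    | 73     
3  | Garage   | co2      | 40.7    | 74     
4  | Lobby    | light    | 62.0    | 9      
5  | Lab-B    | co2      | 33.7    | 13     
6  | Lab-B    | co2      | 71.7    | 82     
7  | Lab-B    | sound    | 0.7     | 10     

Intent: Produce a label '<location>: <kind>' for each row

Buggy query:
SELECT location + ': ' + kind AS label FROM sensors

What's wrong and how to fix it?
Bug: SQLite uses || for string concatenation; + coerces text to numbers (yielding 0)

Fix: Use the || operator for string concatenation

Corrected query:
SELECT location || ': ' || kind AS label FROM sensors

Result:
label          
---------------
Roof: light    
Lab-B: humidity
Garage: co2    
Lobby: light   
Lab-B: co2     
Lab-B: co2     
Lab-B: sound   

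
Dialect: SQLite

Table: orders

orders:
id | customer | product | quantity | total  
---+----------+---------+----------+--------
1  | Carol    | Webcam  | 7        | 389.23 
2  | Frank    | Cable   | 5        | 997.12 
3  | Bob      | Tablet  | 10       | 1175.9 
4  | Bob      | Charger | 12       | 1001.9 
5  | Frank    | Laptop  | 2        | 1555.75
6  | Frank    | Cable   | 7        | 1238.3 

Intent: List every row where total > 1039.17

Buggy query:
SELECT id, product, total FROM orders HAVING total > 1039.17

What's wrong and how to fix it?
Bug: HAVING filters the output of aggregation, but this query has no GROUP BY and no aggregate functions, so SQLite rejects it (HAVING clause on a non-aggregate query); the condition here is per row

Fix: Replace HAVING with WHERE since the condition applies to individual rows

Corrected query:
SELECT id, product, total FROM orders WHERE total > 1039.17

Result:
id | product | total  
---+---------+--------
3  | Tablet  | 1175.9 
5  | Laptop  | 1555.75
6  | Cable   | 1238.3 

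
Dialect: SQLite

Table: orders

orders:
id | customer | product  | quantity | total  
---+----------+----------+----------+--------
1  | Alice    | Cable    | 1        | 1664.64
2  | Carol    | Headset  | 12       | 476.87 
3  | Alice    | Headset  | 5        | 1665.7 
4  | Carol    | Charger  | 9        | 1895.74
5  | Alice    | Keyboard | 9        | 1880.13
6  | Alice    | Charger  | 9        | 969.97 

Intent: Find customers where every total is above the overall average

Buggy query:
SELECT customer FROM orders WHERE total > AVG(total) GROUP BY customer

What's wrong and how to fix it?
Bug: AVG() is an aggregate; it can't sit directly in WHERE

Fix: Use a subquery for AVG and a HAVING MIN(...) filter so the condition holds for every row in the group

Corrected query:
SELECT customer FROM orders GROUP BY customer HAVING MIN(total) > (SELECT AVG(total) FROM orders)

Result:
(no rows)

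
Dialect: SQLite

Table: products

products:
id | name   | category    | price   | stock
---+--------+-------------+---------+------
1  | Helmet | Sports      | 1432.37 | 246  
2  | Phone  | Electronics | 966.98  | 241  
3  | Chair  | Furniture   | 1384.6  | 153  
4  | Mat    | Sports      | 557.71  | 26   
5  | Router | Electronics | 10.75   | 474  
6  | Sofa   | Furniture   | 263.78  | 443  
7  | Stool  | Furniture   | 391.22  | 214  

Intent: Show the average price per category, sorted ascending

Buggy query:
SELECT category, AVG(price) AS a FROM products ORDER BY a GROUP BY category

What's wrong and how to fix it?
Bug: GROUP BY must precede ORDER BY

Fix: Reorder: SELECT … FROM … GROUP BY … ORDER BY …

Corrected query:
SELECT category, AVG(price) AS a FROM products GROUP BY category ORDER BY a

Result:
category    | a         
------------+-----------
Electronics | 488.865   
Furniture   | 679.866667
Sports      | 995.04    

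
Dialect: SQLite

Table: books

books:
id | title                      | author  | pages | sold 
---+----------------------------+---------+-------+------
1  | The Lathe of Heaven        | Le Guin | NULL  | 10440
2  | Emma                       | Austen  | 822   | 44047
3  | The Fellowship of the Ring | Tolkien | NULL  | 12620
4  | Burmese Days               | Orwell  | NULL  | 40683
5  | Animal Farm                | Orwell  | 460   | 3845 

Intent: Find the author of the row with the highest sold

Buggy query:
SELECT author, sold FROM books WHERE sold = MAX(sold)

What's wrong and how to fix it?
Bug: MAX(sold) is an aggregate and cannot be used directly in WHERE

Fix: Wrap MAX in a scalar subquery so WHERE compares against a single value

Corrected query:
SELECT author, sold FROM books WHERE sold = (SELECT MAX(sold) FROM books)

Result:
author | sold 
-------+------
Austen | 44047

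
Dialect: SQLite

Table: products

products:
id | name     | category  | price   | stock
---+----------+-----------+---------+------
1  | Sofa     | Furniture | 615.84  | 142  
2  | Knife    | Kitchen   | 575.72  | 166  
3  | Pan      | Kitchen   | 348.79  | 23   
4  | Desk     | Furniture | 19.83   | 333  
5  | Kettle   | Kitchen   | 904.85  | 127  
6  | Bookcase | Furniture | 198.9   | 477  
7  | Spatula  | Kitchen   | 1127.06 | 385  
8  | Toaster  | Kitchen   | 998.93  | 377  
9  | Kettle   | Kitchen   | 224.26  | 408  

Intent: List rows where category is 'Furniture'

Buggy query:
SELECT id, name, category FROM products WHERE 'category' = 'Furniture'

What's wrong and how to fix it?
Bug: 'category' in single quotes is a string literal, not the column; the comparison is literal-vs-literal and never true

Fix: Reference the column as category without single quotes

Corrected query:
SELECT id, name, category FROM products WHERE category = 'Furniture'

Result:
id | name     | category 
---+----------+----------
1  | Sofa     | Furniture
4  | Desk     | Furniture
6  | Bookcase | Furniture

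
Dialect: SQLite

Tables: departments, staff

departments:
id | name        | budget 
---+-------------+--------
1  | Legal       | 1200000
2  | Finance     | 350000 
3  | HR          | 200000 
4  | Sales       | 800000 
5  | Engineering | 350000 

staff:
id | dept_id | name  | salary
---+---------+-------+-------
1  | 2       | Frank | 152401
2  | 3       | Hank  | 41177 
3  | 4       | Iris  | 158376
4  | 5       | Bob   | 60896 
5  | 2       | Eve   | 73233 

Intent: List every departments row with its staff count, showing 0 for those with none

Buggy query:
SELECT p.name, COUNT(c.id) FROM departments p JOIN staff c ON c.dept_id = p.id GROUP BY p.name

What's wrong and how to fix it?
Bug: INNER JOIN drops departments rows that have no matching staff rows

Fix: Use LEFT JOIN so parents without children still appear (COUNT(c.id) gives 0)

Corrected query:
SELECT p.name, COUNT(c.id) FROM departments p LEFT JOIN staff c ON c.dept_id = p.id GROUP BY p.name

Result:
name        | COUNT(c.id)
------------+------------
Engineering | 1          
Finance     | 2          
HR          | 1          
Legal       | 0          
Sales       | 1          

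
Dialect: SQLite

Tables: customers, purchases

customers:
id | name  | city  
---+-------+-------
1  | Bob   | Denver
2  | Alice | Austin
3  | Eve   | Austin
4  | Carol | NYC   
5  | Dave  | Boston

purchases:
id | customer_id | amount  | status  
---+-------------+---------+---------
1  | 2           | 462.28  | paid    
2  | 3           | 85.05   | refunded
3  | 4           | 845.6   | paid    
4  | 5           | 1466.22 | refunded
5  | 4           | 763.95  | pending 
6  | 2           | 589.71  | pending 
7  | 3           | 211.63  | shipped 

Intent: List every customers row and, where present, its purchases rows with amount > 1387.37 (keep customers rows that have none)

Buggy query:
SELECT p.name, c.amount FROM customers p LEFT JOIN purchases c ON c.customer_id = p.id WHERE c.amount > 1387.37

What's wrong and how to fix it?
Bug: A WHERE condition on the right-hand table after LEFT JOIN drops unmatched parents

Fix: Move the right-table condition into the ON clause so unmatched parents are kept

Corrected query:
SELECT p.name, c.amount FROM customers p LEFT JOIN purchases c ON c.customer_id = p.id AND c.amount > 1387.37

Result:
name  | amount 
------+--------
Bob   | NULL   
Alice | NULL   
Eve   | NULL   
Carol | NULL   
Dave  | 1466.22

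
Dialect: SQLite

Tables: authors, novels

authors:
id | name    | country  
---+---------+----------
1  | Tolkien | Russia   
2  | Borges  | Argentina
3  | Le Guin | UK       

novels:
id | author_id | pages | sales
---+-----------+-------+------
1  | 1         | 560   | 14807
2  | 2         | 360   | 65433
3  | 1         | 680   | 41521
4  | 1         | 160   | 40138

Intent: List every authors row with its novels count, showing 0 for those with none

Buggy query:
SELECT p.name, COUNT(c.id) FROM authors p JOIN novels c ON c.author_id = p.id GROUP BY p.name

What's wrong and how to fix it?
Bug: An inner join excludes parents with zero children

Fix: Switch to LEFT JOIN to retain unmatched parent rows

Corrected query:
SELECT p.name, COUNT(c.id) FROM authors p LEFT JOIN novels c ON c.author_id = p.id GROUP BY p.name

Result:
name    | COUNT(c.id)
--------+------------
Borges  | 1          
Le Guin | 0          
Tolkien | 3          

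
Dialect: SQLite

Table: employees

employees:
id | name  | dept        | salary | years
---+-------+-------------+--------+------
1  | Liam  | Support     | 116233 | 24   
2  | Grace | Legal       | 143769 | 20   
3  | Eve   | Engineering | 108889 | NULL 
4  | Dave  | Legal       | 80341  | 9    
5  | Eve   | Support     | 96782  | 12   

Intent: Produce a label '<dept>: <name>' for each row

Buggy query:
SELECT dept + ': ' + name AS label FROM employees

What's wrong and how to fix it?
Bug: '+' is numeric addition; on text columns SQLite converts them to 0 instead of concatenating

Fix: Replace + with || to concatenate text

Corrected query:
SELECT dept || ': ' || name AS label FROM employees

Result:
label           
----------------
Support: Liam   
Legal: Grace    
Engineering: Eve
Legal: Dave     
Support: Eve    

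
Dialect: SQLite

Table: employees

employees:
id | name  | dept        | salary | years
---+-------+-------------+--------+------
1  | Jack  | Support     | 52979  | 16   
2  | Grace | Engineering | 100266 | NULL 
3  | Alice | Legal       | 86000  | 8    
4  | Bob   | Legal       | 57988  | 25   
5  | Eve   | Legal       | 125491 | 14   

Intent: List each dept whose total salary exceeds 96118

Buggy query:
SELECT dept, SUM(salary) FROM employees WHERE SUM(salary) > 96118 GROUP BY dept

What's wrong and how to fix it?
Bug: SUM(salary) is an aggregate, but WHERE filters rows before aggregation

Fix: Use HAVING (which filters groups after aggregation) instead of WHERE

Corrected query:
SELECT dept, SUM(salary) FROM employees GROUP BY dept HAVING SUM(salary) > 96118

Result:
dept        | SUM(salary)
------------+------------
Engineering | 100266     
Legal       | 269479     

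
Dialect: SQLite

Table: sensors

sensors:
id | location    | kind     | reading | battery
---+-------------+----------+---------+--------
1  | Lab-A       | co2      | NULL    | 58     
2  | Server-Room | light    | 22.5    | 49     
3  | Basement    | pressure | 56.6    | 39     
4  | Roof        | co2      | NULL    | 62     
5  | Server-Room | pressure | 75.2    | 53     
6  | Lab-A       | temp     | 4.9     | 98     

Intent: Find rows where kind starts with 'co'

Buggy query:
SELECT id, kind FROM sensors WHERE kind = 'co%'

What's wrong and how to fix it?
Bug: '=' compares the literal string including the % character; pattern matching needs LIKE

Fix: Use LIKE for wildcard pattern matching

Corrected query:
SELECT id, kind FROM sensors WHERE kind LIKE 'co%'

Result:
id | kind
---+-----
1  | co2 
4  | co2 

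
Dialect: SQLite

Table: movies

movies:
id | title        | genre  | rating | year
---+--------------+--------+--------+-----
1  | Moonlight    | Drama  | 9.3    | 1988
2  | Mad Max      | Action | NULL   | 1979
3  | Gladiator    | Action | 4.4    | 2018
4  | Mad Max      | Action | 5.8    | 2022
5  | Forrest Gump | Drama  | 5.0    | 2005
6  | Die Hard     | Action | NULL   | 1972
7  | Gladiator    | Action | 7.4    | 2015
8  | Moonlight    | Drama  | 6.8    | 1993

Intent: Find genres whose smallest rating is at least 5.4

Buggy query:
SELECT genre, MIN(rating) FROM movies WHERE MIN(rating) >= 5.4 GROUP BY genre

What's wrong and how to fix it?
Bug: MIN() in WHERE is a misuse of aggregate

Fix: Replace WHERE with HAVING after the GROUP BY

Corrected query:
SELECT genre, MIN(rating) FROM movies GROUP BY genre HAVING MIN(rating) >= 5.4

Result:
(no rows)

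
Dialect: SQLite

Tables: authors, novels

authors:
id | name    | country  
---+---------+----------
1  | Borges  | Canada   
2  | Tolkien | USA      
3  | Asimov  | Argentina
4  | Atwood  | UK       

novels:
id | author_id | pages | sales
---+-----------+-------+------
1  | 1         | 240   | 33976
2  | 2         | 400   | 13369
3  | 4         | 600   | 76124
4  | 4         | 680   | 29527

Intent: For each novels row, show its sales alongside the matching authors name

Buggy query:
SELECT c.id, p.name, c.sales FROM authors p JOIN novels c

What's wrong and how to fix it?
Bug: JOIN with no ON clause produces a cartesian product; every novels row pairs with every authors row

Fix: Add ON c.author_id = p.id to the JOIN

Corrected query:
SELECT c.id, p.name, c.sales FROM authors p JOIN novels c ON c.author_id = p.id

Result:
id | name    | sales
---+---------+------
1  | Borges  | 33976
2  | Tolkien | 13369
3  | Atwood  | 76124
4  | Atwood  | 29527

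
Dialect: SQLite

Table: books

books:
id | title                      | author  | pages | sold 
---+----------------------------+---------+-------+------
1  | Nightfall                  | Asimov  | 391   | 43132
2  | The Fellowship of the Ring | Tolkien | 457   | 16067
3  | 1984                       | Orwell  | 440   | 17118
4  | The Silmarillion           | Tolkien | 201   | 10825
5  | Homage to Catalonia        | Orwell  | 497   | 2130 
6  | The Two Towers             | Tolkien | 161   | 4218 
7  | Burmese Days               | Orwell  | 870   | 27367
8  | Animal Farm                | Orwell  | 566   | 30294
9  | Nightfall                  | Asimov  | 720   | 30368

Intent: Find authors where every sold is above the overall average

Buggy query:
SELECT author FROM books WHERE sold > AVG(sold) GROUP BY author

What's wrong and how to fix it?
Bug: WHERE evaluates per row before aggregation, so AVG() is unavailable

Fix: Compute the overall average in a scalar subquery and compare each group's MIN against it in HAVING

Corrected query:
SELECT author FROM books GROUP BY author HAVING MIN(sold) > (SELECT AVG(sold) FROM books)

Result:
author
------
Asimov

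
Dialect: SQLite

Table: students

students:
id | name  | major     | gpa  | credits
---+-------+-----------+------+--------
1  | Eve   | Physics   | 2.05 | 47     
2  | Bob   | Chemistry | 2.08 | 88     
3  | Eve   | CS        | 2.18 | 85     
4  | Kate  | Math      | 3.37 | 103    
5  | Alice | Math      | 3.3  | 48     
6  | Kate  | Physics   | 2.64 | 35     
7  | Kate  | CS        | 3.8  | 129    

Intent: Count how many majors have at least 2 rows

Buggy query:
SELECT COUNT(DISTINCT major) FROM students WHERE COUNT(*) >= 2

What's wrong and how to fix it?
Bug: WHERE filters individual rows, not groups, so a group-level COUNT is invalid there

Fix: Use a subquery that GROUPs and filters with HAVING, then count its rows

Corrected query:
SELECT COUNT(*) FROM (SELECT major FROM students GROUP BY major HAVING COUNT(*) >= 2)

Result:
COUNT(*)
--------
3       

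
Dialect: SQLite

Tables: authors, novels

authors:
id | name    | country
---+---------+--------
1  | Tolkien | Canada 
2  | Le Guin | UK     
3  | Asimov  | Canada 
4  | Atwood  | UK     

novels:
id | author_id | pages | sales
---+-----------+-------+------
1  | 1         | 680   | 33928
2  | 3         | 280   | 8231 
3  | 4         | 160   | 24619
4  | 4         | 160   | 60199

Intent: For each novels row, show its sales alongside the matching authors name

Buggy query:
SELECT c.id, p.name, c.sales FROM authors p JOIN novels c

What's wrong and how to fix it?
Bug: JOIN with no ON clause produces a cartesian product; every novels row pairs with every authors row

Fix: Add ON c.author_id = p.id to the JOIN

Corrected query:
SELECT c.id, p.name, c.sales FROM authors p JOIN novels c ON c.author_id = p.id

Result:
id | name    | sales
---+---------+------
1  | Tolkien | 33928
2  | Asimov  | 8231 
3  | Atwood  | 24619
4  | Atwood  | 60199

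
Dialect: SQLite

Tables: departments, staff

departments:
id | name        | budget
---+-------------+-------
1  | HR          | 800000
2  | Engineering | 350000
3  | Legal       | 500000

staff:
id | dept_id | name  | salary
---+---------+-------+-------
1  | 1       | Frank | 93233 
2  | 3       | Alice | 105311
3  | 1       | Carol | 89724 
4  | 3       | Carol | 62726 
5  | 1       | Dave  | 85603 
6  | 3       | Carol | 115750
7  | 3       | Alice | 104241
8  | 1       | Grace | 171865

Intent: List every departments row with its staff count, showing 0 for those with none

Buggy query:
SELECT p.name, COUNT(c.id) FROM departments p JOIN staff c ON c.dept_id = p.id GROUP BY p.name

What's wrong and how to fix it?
Bug: INNER JOIN drops departments rows that have no matching staff rows

Fix: Switch to LEFT JOIN to retain unmatched parent rows

Corrected query:
SELECT p.name, COUNT(c.id) FROM departments p LEFT JOIN staff c ON c.dept_id = p.id GROUP BY p.name

Result:
name        | COUNT(c.id)
------------+------------
Engineering | 0          
HR          | 4          
Legal       | 4          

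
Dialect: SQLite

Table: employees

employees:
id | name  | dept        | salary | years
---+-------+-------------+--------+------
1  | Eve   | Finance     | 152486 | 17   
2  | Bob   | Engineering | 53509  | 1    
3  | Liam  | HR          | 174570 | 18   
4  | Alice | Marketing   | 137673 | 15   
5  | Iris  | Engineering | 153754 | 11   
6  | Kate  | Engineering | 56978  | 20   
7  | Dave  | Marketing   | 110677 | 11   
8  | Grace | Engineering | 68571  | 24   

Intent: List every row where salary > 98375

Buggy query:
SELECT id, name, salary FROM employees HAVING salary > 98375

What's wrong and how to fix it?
Bug: This is a non-aggregate query (no GROUP BY, no aggregates), so in SQLite the HAVING clause is invalid here; a row-level condition belongs in WHERE

Fix: Use WHERE for row-level filtering

Corrected query:
SELECT id, name, salary FROM employees WHERE salary > 98375

Result:
id | name  | salary
---+-------+-------
1  | Eve   | 152486
3  | Liam  | 174570
4  | Alice | 137673
5  | Iris  | 153754
7  | Dave  | 110677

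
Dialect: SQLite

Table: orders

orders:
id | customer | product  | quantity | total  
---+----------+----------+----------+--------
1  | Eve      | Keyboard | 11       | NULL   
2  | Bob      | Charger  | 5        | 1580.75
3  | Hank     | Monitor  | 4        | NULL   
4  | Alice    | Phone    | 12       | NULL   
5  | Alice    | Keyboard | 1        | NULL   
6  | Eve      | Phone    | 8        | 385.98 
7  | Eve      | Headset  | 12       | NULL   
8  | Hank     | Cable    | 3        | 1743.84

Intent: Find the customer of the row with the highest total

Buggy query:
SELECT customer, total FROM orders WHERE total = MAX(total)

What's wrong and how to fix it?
Bug: WHERE is evaluated per row; an aggregate over the whole table isn't defined there

Fix: Use a subquery: WHERE total = (SELECT MAX(total) FROM orders)

Corrected query:
SELECT customer, total FROM orders WHERE total = (SELECT MAX(total) FROM orders)

Result:
customer | total  
---------+--------
Hank     | 1743.84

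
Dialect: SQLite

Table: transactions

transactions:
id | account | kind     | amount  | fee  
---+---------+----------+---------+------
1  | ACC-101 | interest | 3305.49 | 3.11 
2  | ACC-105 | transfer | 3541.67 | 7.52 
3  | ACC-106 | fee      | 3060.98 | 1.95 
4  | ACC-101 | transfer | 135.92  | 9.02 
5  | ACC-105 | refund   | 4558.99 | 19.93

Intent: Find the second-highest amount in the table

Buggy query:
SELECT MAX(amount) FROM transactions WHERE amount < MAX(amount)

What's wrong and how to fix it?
Bug: MAX(amount) on the right of the comparison is an aggregate-in-WHERE error

Fix: Put the inner MAX in a scalar subquery

Corrected query:
SELECT MAX(amount) FROM transactions WHERE amount < (SELECT MAX(amount) FROM transactions)

Result:
MAX(amount)
-----------
3541.67    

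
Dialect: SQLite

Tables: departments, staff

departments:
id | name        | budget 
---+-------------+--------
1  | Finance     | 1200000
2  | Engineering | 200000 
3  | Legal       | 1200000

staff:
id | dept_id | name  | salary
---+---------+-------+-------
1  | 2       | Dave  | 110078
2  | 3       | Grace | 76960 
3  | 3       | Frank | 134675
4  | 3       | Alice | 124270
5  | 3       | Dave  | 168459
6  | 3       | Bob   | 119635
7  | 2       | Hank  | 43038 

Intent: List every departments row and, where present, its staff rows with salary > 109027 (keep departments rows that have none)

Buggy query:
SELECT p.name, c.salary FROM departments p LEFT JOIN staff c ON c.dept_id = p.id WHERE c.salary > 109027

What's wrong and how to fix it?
Bug: A WHERE condition on the right-hand table after LEFT JOIN drops unmatched parents

Fix: Put 'c.salary > 109027' in the JOIN's ON clause instead of WHERE

Corrected query:
SELECT p.name, c.salary FROM departments p LEFT JOIN staff c ON c.dept_id = p.id AND c.salary > 109027

Result:
name        | salary
------------+-------
Finance     | NULL  
Engineering | 110078
Legal       | 119635
Legal       | 124270
Legal       | 134675
Legal       | 168459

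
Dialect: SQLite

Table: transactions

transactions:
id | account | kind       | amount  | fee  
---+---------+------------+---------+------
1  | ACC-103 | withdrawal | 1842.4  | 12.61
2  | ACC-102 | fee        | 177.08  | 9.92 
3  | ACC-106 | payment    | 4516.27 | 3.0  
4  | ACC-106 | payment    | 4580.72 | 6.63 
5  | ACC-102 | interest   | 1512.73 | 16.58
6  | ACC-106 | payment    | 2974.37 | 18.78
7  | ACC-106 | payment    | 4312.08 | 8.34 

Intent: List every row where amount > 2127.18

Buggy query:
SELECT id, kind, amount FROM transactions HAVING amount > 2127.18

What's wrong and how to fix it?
Bug: HAVING filters the output of aggregation, but this query has no GROUP BY and no aggregate functions, so SQLite rejects it (HAVING clause on a non-aggregate query); the condition here is per row

Fix: Use WHERE for row-level filtering

Corrected query:
SELECT id, kind, amount FROM transactions WHERE amount > 2127.18

Result:
id | kind    | amount 
---+---------+--------
3  | payment | 4516.27
4  | payment | 4580.72
6  | payment | 2974.37
7  | payment | 4312.08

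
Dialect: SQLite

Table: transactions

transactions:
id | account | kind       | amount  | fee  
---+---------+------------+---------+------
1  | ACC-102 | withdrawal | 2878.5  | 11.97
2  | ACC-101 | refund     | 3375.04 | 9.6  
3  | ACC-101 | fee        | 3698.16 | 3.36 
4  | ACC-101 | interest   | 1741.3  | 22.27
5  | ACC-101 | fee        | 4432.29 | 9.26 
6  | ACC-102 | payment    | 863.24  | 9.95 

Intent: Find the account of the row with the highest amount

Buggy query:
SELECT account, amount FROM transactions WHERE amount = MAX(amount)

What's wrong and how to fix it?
Bug: WHERE is evaluated per row; an aggregate over the whole table isn't defined there

Fix: Wrap MAX in a scalar subquery so WHERE compares against a single value

Corrected query:
SELECT account, amount FROM transactions WHERE amount = (SELECT MAX(amount) FROM transactions)

Result:
account | amount 
--------+--------
ACC-101 | 4432.29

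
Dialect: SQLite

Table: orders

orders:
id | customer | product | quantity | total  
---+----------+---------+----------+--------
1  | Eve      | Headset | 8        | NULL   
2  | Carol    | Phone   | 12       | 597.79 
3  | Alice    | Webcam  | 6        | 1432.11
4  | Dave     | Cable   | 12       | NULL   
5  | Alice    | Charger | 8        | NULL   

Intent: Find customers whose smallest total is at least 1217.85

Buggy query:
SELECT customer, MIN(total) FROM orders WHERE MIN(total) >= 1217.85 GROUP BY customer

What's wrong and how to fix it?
Bug: Aggregates like MIN are computed per group after WHERE runs

Fix: Replace WHERE with HAVING after the GROUP BY

Corrected query:
SELECT customer, MIN(total) FROM orders GROUP BY customer HAVING MIN(total) >= 1217.85

Result:
customer | MIN(total)
---------+-----------
Alice    | 1432.11   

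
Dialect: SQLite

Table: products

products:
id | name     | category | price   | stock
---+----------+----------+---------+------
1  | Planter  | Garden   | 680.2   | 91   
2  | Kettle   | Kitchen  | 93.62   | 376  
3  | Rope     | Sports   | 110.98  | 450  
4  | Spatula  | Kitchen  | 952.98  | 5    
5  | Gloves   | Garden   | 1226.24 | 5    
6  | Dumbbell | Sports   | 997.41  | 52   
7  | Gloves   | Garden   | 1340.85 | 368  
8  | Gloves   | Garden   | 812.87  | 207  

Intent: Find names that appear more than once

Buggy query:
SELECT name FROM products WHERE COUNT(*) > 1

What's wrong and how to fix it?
Bug: WHERE can't reference COUNT(*); aggregates are computed after WHERE

Fix: GROUP BY name, then filter groups with HAVING COUNT(*) > 1

Corrected query:
SELECT name FROM products GROUP BY name HAVING COUNT(*) > 1

Result:
name  
------
Gloves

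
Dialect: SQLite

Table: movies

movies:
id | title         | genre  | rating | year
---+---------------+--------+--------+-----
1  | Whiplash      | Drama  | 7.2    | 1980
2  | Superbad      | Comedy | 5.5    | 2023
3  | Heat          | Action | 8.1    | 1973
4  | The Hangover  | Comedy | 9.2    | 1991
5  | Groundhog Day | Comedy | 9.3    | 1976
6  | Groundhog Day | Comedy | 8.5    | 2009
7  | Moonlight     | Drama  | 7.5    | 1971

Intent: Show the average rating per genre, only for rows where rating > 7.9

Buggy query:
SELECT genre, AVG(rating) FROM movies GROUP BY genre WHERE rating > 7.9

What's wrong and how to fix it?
Bug: WHERE cannot follow GROUP BY

Fix: Place WHERE between FROM and GROUP BY

Corrected query:
SELECT genre, AVG(rating) FROM movies WHERE rating > 7.9 GROUP BY genre

Result:
genre  | AVG(rating)
-------+------------
Action | 8.1        
Comedy | 9          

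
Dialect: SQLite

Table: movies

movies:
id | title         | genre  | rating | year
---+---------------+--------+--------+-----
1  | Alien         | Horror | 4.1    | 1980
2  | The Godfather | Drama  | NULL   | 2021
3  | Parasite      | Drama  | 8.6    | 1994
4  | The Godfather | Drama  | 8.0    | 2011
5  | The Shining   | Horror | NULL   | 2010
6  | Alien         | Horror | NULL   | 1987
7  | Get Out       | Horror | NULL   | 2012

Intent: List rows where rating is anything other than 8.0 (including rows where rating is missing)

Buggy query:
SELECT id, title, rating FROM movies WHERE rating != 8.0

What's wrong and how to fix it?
Bug: 'rating != 8.0' is unknown when rating is NULL, so NULL rows are silently excluded

Fix: Add an explicit OR rating IS NULL to include the missing-value rows

Corrected query:
SELECT id, title, rating FROM movies WHERE rating != 8.0 OR rating IS NULL

Result:
id | title         | rating
---+---------------+-------
1  | Alien         | 4.1   
2  | The Godfather | NULL  
3  | Parasite      | 8.6   
5  | The Shining   | NULL  
6  | Alien         | NULL  
7  | Get Out       | NULL  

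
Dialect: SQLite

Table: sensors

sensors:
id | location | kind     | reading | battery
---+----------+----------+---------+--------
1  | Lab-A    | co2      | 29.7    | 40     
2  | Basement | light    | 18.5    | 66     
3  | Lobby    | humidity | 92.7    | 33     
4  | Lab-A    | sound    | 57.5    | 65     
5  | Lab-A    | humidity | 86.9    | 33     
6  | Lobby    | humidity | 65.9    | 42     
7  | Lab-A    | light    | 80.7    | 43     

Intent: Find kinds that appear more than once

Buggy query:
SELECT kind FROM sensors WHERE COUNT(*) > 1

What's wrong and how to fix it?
Bug: COUNT(*) is an aggregate and cannot be used in WHERE

Fix: GROUP BY kind, then filter groups with HAVING COUNT(*) > 1

Corrected query:
SELECT kind FROM sensors GROUP BY kind HAVING COUNT(*) > 1

Result:
kind    
--------
humidity
light   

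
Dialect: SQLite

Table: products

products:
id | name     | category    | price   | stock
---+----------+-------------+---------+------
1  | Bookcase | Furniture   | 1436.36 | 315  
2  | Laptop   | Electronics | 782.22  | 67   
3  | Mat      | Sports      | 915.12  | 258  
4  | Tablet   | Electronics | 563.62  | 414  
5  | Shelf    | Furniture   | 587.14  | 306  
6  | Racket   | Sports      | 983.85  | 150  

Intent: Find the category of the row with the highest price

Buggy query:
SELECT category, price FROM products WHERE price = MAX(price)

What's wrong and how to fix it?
Bug: MAX(price) is an aggregate and cannot be used directly in WHERE

Fix: Use a subquery: WHERE price = (SELECT MAX(price) FROM products)

Corrected query:
SELECT category, price FROM products WHERE price = (SELECT MAX(price) FROM products)

Result:
category  | price  
----------+--------
Furniture | 1436.36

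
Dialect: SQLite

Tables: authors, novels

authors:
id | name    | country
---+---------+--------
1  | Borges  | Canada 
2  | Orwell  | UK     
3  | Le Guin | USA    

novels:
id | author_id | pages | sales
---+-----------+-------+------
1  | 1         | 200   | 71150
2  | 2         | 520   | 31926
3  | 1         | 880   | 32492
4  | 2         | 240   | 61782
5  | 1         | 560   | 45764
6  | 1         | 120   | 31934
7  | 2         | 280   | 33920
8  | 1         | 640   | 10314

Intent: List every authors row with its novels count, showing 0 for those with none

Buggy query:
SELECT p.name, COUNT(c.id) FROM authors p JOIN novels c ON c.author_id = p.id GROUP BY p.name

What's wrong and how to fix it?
Bug: INNER JOIN drops authors rows that have no matching novels rows

Fix: Switch to LEFT JOIN to retain unmatched parent rows

Corrected query:
SELECT p.name, COUNT(c.id) FROM authors p LEFT JOIN novels c ON c.author_id = p.id GROUP BY p.name

Result:
name    | COUNT(c.id)
--------+------------
Borges  | 5          
Le Guin | 0          
Orwell  | 3          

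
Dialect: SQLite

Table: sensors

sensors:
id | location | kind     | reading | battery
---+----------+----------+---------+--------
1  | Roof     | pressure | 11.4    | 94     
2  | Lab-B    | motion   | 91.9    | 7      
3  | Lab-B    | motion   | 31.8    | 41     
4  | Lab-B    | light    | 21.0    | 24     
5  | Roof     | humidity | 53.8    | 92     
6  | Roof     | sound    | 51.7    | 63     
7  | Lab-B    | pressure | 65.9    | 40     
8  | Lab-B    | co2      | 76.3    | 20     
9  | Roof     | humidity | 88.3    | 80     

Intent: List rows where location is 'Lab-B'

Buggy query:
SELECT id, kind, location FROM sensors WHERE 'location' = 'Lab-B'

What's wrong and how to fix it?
Bug: 'location' in single quotes is a string literal, not the column; the comparison is literal-vs-literal and never true

Fix: Reference the column as location without single quotes

Corrected query:
SELECT id, kind, location FROM sensors WHERE location = 'Lab-B'

Result:
id | kind     | location
---+----------+---------
2  | motion   | Lab-B   
3  | motion   | Lab-B   
4  | light    | Lab-B   
7  | pressure | Lab-B   
8  | co2      | Lab-B   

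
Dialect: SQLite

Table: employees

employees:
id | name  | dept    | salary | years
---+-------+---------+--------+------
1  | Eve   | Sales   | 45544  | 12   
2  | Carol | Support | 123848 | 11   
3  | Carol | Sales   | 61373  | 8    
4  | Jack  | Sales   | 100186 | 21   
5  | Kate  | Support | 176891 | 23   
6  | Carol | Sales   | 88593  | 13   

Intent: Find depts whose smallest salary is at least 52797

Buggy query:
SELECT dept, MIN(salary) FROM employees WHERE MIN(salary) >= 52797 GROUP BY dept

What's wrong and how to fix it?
Bug: MIN() in WHERE is a misuse of aggregate

Fix: Use HAVING for the per-group MIN condition

Corrected query:
SELECT dept, MIN(salary) FROM employees GROUP BY dept HAVING MIN(salary) >= 52797

Result:
dept    | MIN(salary)
--------+------------
Support | 123848     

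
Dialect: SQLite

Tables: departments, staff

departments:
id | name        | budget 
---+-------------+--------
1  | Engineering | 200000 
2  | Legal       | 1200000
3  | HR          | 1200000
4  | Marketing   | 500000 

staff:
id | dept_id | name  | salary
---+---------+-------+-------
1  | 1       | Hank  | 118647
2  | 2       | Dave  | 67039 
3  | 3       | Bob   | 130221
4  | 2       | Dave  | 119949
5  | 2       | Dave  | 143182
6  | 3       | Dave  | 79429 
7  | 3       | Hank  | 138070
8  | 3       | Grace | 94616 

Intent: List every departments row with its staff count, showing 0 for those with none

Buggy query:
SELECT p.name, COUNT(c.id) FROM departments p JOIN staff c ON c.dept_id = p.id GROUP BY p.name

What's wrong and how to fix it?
Bug: An inner join excludes parents with zero children

Fix: Use LEFT JOIN so parents without children still appear (COUNT(c.id) gives 0)

Corrected query:
SELECT p.name, COUNT(c.id) FROM departments p LEFT JOIN staff c ON c.dept_id = p.id GROUP BY p.name

Result:
name        | COUNT(c.id)
------------+------------
Engineering | 1          
HR          | 4          
Legal       | 3          
Marketing   | 0          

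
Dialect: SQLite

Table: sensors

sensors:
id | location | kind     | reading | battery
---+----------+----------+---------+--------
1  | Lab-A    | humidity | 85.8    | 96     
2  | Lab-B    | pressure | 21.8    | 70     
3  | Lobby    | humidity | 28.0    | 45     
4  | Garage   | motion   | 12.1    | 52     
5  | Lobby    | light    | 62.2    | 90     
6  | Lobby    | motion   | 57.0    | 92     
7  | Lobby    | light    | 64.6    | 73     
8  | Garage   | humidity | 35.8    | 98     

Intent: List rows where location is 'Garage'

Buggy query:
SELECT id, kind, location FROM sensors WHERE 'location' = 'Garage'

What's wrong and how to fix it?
Bug: Single quotes denote string literals in SQL; the column name is being compared as a constant string

Fix: Reference the column as location without single quotes

Corrected query:
SELECT id, kind, location FROM sensors WHERE location = 'Garage'

Result:
id | kind     | location
---+----------+---------
4  | motion   | Garage  
8  | humidity | Garage  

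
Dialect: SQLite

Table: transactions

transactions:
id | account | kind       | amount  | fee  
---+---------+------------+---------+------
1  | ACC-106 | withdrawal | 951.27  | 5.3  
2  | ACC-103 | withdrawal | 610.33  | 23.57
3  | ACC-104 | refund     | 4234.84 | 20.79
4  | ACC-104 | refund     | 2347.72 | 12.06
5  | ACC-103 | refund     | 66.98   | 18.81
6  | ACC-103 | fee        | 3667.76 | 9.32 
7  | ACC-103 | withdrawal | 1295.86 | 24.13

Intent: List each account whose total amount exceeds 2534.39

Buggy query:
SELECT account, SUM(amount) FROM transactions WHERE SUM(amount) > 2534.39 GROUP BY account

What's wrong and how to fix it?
Bug: SUM(amount) is an aggregate, but WHERE filters rows before aggregation

Fix: Use HAVING (which filters groups after aggregation) instead of WHERE

Corrected query:
SELECT account, SUM(amount) FROM transactions GROUP BY account HAVING SUM(amount) > 2534.39

Result:
account | SUM(amount)
--------+------------
ACC-103 | 5640.93    
ACC-104 | 6582.56    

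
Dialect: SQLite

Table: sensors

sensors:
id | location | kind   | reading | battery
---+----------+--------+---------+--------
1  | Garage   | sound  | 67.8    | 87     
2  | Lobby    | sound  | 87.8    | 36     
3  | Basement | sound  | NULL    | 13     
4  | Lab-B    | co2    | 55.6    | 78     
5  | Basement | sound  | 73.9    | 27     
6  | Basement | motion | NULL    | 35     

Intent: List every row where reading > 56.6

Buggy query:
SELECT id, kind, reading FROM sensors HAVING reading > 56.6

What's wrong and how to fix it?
Bug: HAVING filters the output of aggregation, but this query has no GROUP BY and no aggregate functions, so SQLite rejects it (HAVING clause on a non-aggregate query); the condition here is per row

Fix: Replace HAVING with WHERE since the condition applies to individual rows

Corrected query:
SELECT id, kind, reading FROM sensors WHERE reading > 56.6

Result:
id | kind  | reading
---+-------+--------
1  | sound | 67.8   
2  | sound | 87.8   
5  | sound | 73.9   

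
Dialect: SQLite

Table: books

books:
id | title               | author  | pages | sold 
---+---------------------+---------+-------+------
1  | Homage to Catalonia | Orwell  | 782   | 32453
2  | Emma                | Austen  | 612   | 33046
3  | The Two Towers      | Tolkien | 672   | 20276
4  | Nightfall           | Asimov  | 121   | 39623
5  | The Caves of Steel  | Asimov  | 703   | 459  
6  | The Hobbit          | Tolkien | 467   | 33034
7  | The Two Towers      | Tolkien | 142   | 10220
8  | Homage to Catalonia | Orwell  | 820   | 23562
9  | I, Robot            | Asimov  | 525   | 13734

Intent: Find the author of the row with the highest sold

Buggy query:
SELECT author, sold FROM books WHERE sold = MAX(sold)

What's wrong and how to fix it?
Bug: WHERE is evaluated per row; an aggregate over the whole table isn't defined there

Fix: Use a subquery: WHERE sold = (SELECT MAX(sold) FROM books)

Corrected query:
SELECT author, sold FROM books WHERE sold = (SELECT MAX(sold) FROM books)

Result:
author | sold 
-------+------
Asimov | 39623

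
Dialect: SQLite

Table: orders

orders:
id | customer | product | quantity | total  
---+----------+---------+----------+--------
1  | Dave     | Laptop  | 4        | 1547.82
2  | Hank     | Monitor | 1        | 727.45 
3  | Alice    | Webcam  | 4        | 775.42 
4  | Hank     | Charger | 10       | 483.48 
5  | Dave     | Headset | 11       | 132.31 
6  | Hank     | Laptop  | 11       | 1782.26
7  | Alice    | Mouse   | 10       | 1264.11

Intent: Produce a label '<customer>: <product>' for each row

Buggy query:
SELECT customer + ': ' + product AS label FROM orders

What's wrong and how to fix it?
Bug: SQLite uses || for string concatenation; + coerces text to numbers (yielding 0)

Fix: Use the || operator for string concatenation

Corrected query:
SELECT customer || ': ' || product AS label FROM orders

Result:
label        
-------------
Dave: Laptop 
Hank: Monitor
Alice: Webcam
Hank: Charger
Dave: Headset
Hank: Laptop 
Alice: Mouse 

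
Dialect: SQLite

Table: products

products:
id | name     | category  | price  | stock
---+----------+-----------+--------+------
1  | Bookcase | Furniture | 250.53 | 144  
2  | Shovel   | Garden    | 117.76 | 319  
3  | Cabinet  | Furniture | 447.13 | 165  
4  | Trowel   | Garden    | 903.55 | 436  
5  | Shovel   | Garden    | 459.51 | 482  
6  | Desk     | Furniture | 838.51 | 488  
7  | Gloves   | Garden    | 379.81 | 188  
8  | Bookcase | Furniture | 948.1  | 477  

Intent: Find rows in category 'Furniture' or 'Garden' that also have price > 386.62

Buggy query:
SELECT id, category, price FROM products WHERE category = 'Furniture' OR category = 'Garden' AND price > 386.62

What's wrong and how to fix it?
Bug: AND binds tighter than OR, so this parses as category = 'Furniture' OR (category = 'Garden' AND price > 386.62)

Fix: Add parentheses around the OR so the AND applies to both alternatives

Corrected query:
SELECT id, category, price FROM products WHERE (category = 'Furniture' OR category = 'Garden') AND price > 386.62

Result:
id | category  | price 
---+-----------+-------
3  | Furniture | 447.13
4  | Garden    | 903.55
5  | Garden    | 459.51
6  | Furniture | 838.51
8  | Furniture | 948.1 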